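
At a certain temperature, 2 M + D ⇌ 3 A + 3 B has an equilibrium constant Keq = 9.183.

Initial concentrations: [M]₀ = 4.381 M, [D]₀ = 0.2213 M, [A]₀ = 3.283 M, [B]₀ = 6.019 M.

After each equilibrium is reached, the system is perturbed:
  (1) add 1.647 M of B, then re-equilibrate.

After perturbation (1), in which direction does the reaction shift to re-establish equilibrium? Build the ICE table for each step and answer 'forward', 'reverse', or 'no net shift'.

Direction: reverse

Q₀ = 1817 vs Keq = 9.183 ⇒ Q>K, reverse
Step 1:
                    M           D           A           B
  I             4.381      0.2213       3.283       6.019
  C             1.208      0.6041      -1.812      -1.812
  E             5.589      0.8254       1.471       4.207
  solve Keq expr → x = -0.6041; check Q = 9.183
Then add 1.647 M of B.
Step 2:
                    M           D           A           B
  I             5.589      0.8254       1.471       5.854
  C            0.1935     0.09677     -0.2903     -0.2903
  E             5.783      0.9222        1.18       5.563
  solve Keq expr → x = -0.09677; check Q = 9.183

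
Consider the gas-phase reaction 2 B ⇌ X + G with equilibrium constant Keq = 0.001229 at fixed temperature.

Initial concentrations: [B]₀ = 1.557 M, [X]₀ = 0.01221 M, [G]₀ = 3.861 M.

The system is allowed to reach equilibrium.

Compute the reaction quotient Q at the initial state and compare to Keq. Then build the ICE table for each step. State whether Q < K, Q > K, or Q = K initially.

Q₀ = 0.01945 vs Keq = 0.001229 ⇒ Q>K, reverse
Step 1:
                    B           X           G
  init          1.557     0.01221       3.861
  Δ           0.02283    -0.01141    -0.01141
  eq             1.58  7.9681e-04        3.85
  solve Keq expr → x = -0.01141; check Q = 0.001229

Q₀ = 0.01945; Q > K (proceeds reverse)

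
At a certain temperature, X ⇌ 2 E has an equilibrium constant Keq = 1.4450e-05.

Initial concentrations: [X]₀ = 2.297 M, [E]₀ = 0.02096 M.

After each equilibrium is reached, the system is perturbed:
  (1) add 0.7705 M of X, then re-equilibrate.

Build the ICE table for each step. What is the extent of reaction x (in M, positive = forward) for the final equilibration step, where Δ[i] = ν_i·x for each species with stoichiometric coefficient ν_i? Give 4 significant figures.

x = 4.4737e-04 M

Q₀ = 1.9126e-04 vs Keq = 1.4450e-05 ⇒ Q>K, reverse
Step 1:
                  X         E
  Initial     2.297   0.02096
  Change   0.007595  -0.01519
  Equil       2.305  0.005771
  solve Keq expr → x = -0.007595; check Q = 1.4450e-05
Then add 0.7705 M of X.
Step 2:
                  X         E
  Initial     3.075  0.005771
  Change  -4.4737e-04 8.9475e-04
  Equil       3.075  0.006665
  solve Keq expr → x = 4.4737e-04; check Q = 1.4450e-05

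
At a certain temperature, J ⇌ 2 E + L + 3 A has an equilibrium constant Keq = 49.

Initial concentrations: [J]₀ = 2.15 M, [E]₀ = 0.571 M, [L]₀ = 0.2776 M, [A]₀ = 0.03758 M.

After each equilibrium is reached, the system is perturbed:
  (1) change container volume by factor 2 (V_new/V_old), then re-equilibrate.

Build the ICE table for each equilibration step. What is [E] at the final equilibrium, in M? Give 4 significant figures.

[E]_eq = 1.646 M

Q₀ = 2.2342e-06 vs Keq = 49 ⇒ Q<K, forward
Step 1:
                   J          E          L          A
  init          2.15      0.571     0.2776    0.03758
  Δ          -0.7854      1.571     0.7854      2.356
  eq           1.365      2.142      1.063      2.394
  solve Keq expr → x = 0.7854; check Q = 49
Then change container volume by factor 2 (V_new/V_old).
Step 2:
                   J          E          L          A
  init        0.6823      1.071     0.5315      1.197
  Δ          -0.2874     0.5747     0.2874     0.8621
  eq           0.395      1.646     0.8188      2.059
  solve Keq expr → x = 0.2874; check Q = 49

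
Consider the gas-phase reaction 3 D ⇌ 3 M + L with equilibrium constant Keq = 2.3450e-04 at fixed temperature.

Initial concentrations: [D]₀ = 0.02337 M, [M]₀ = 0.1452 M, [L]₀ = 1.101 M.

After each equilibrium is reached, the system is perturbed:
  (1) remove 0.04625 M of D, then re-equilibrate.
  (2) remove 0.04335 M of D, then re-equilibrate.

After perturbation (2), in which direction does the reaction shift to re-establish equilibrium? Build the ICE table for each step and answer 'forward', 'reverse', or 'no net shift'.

Direction: reverse

Q₀ = 264.1 vs Keq = 2.3450e-04 ⇒ Q>K, reverse
Step 1:
                   D          M          L
  I          0.02337     0.1452      1.101
  C           0.1356    -0.1356   -0.04519
  E           0.1589   0.009626      1.056
  solve Keq expr → x = -0.04519; check Q = 2.3450e-04
Then remove 0.04625 M of D.
Step 2:
                   D          M          L
  I           0.1127   0.009626      1.056
  C         0.002639  -0.002639 -8.7971e-04
  E           0.1153   0.006987      1.055
  solve Keq expr → x = -8.7971e-04; check Q = 2.3450e-04
Then remove 0.04335 M of D.
Step 3:
                   D          M          L
  I          0.07198   0.006987      1.055
  C         0.002475  -0.002475 -8.2497e-04
  E          0.07446   0.004512      1.054
  solve Keq expr → x = -8.2497e-04; check Q = 2.3450e-04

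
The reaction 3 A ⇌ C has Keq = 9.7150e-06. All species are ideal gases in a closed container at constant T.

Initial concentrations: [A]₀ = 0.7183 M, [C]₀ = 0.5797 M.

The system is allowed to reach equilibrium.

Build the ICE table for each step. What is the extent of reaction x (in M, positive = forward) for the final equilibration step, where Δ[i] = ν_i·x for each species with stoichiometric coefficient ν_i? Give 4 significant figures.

Q₀ = 1.564 vs Keq = 9.7150e-06 ⇒ Q>K, reverse
Step 1:
                   A          C
  I           0.7183     0.5797
  C            1.739    -0.5796
  E            2.457 1.4409e-04
  solve Keq expr → x = -0.5796; check Q = 9.7150e-06

x = -0.5796 M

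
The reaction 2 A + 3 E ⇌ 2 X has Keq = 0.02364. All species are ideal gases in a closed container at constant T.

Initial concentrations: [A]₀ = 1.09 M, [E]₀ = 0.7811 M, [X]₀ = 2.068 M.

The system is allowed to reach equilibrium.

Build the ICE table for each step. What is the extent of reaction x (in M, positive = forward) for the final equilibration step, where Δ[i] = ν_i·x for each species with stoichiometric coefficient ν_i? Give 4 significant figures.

x = -0.4925 M

Q₀ = 7.553 vs Keq = 0.02364 ⇒ Q>K, reverse
Step 1:
                   A          E          X
  init          1.09     0.7811      2.068
  Δ            0.985      1.478     -0.985
  eq           2.075      2.259      1.083
  solve Keq expr → x = -0.4925; check Q = 0.02364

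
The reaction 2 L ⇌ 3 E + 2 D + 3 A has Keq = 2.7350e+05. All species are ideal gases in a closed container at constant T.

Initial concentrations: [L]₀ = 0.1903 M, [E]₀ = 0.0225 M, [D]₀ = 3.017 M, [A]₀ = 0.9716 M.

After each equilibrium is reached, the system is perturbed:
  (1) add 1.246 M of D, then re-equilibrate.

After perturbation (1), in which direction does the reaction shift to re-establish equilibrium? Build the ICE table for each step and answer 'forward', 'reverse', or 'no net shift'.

Q₀ = 0.002626 vs Keq = 2.7350e+05 ⇒ Q<K, forward
Step 1:
                   L          E          D          A
  init        0.1903     0.0225      3.017     0.9716
  Δ          -0.1888     0.2833     0.1888     0.2833
  eq        0.001457     0.3058      3.206      1.255
  solve Keq expr → x = 0.09442; check Q = 2.7350e+05
Then add 1.246 M of D.
Step 2:
                   L          E          D          A
  init      0.001457     0.3058      4.452      1.255
  Δ       5.5573e-04 -8.3360e-04 -5.5573e-04 -8.3360e-04
  eq        0.002013     0.3049      4.451      1.254
  solve Keq expr → x = -2.7787e-04; check Q = 2.7350e+05

Direction: reverse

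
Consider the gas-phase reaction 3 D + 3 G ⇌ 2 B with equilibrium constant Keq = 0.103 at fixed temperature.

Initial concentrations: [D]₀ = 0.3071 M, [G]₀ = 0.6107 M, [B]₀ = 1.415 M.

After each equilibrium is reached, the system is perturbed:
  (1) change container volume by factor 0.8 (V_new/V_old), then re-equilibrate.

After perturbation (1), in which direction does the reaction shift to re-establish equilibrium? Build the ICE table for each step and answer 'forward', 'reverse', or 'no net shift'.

Direction: forward

Q₀ = 303.5 vs Keq = 0.103 ⇒ Q>K, reverse
Step 1:
                  D         G         B
  Initial    0.3071    0.6107     1.415
  Change     0.9101    0.9101   -0.6067
  Equil       1.217     1.521    0.8083
  solve Keq expr → x = -0.3034; check Q = 0.103
Then change container volume by factor 0.8 (V_new/V_old).
Step 2:
                  D         G         B
  Initial     1.521     1.901      1.01
  Change    -0.1784   -0.1784     0.119
  Equil       1.343     1.723     1.129
  solve Keq expr → x = 0.05948; check Q = 0.103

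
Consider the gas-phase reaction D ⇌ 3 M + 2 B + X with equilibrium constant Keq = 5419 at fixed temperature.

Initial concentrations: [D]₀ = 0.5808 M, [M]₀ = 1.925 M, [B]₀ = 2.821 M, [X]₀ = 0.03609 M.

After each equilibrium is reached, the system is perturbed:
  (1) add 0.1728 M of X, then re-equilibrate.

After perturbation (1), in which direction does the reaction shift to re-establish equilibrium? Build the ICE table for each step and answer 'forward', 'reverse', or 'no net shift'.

Q₀ = 3.527 vs Keq = 5419 ⇒ Q<K, forward
Step 1:
                    D           M           B           X
  init         0.5808       1.925       2.821     0.03609
  Δ           -0.5171       1.551       1.034      0.5171
  eq          0.06373       3.476       3.855      0.5532
  solve Keq expr → x = 0.5171; check Q = 5419
Then add 0.1728 M of X.
Step 2:
                    D           M           B           X
  init        0.06373       3.476       3.855       0.726
  Δ           0.01415    -0.04246    -0.02831    -0.01415
  eq          0.07788       3.434       3.827      0.7118
  solve Keq expr → x = -0.01415; check Q = 5419

Direction: reverse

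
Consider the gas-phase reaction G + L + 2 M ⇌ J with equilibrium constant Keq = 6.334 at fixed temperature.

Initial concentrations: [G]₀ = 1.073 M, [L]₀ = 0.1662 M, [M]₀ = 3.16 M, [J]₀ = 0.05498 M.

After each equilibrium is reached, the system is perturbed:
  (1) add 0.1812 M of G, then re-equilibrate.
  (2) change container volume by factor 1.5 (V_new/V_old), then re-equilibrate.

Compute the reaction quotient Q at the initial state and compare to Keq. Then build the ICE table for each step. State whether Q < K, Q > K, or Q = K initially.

Q₀ = 0.03087; Q < K (proceeds forward)

Q₀ = 0.03087 vs Keq = 6.334 ⇒ Q<K, forward
Step 1:
                    G           L           M           J
  I             1.073      0.1662        3.16     0.05498
  C           -0.1615     -0.1615     -0.3231      0.1615
  E            0.9115     0.00466       2.837      0.2165
  solve Keq expr → x = 0.1615; check Q = 6.334
Then add 0.1812 M of G.
Step 2:
                    G           L           M           J
  I             1.093     0.00466       2.837      0.2165
  C       -7.5245e-04 -7.5245e-04   -0.001505  7.5245e-04
  E             1.092    0.003908       2.835      0.2173
  solve Keq expr → x = 7.5245e-04; check Q = 6.334
Then change container volume by factor 1.5 (V_new/V_old).
Step 3:
                    G           L           M           J
  I            0.7279    0.002605        1.89      0.1448
  C          0.005677    0.005677     0.01135   -0.005677
  E            0.7336    0.008282       1.902      0.1392
  solve Keq expr → x = -0.005677; check Q = 6.334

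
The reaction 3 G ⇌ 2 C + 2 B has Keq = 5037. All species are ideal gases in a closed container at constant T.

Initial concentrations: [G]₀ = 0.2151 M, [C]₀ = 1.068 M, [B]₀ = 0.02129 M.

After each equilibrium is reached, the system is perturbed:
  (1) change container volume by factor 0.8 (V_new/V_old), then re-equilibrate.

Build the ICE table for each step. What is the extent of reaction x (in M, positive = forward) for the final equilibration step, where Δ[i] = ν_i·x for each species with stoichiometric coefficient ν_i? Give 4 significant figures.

Q₀ = 0.05195 vs Keq = 5037 ⇒ Q<K, forward
Step 1:
                  G         C         B
  I          0.2151     1.068   0.02129
  C         -0.1963    0.1309    0.1309
  E         0.01877     1.199    0.1522
  solve Keq expr → x = 0.06544; check Q = 5037
Then change container volume by factor 0.8 (V_new/V_old).
Step 2:
                  G         C         B
  I         0.02346     1.499    0.1902
  C        0.001698 -0.001132 -0.001132
  E         0.02516     1.497    0.1891
  solve Keq expr → x = -5.6609e-04; check Q = 5037

x = -5.6609e-04 M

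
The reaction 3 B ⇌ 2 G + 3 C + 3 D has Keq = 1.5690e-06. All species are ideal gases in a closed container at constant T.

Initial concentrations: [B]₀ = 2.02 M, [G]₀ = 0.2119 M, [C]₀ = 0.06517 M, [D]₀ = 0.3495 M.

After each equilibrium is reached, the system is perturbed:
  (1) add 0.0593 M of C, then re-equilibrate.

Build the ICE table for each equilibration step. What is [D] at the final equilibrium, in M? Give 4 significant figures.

[D]_eq = 0.3834 M

Q₀ = 6.4371e-08 vs Keq = 1.5690e-06 ⇒ Q<K, forward
Step 1:
                    B           G           C           D
  I              2.02      0.2119     0.06517      0.3495
  C          -0.06871     0.04581     0.06871     0.06871
  E             1.951      0.2577      0.1339      0.4182
  solve Keq expr → x = 0.0229; check Q = 1.5690e-06
Then add 0.0593 M of C.
Step 2:
                    B           G           C           D
  I             1.951      0.2577      0.1932      0.4182
  C           0.03485    -0.02324    -0.03485    -0.03485
  E             1.986      0.2345      0.1583      0.3834
  solve Keq expr → x = -0.01162; check Q = 1.5690e-06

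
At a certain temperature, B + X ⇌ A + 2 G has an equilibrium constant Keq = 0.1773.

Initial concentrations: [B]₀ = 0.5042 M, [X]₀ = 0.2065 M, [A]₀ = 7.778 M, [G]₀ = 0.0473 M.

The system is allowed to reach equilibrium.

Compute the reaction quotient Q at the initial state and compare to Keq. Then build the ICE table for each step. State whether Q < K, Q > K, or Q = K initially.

Q₀ = 0.1671 vs Keq = 0.1773 ⇒ Q<K, forward
Step 1:
                    B           X           A           G
  init         0.5042      0.2065       7.778      0.0473
  Δ       -6.5324e-04 -6.5324e-04  6.5324e-04    0.001306
  eq           0.5035      0.2058       7.779     0.04861
  solve Keq expr → x = 6.5324e-04; check Q = 0.1773

Q₀ = 0.1671; Q < K (proceeds forward)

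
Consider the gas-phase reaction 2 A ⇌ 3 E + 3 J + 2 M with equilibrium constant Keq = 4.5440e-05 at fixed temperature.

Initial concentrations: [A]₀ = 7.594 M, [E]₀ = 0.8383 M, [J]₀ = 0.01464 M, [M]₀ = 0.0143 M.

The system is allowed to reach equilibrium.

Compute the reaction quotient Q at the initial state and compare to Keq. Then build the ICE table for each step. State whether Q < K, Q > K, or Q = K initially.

Q₀ = 6.5547e-12; Q < K (proceeds forward)

Q₀ = 6.5547e-12 vs Keq = 4.5440e-05 ⇒ Q<K, forward
Step 1:
                  A         E         J         M
  I           7.594    0.8383   0.01464    0.0143
  C         -0.2059    0.3089    0.3089    0.2059
  E           7.388     1.147    0.3235    0.2202
  solve Keq expr → x = 0.103; check Q = 4.5440e-05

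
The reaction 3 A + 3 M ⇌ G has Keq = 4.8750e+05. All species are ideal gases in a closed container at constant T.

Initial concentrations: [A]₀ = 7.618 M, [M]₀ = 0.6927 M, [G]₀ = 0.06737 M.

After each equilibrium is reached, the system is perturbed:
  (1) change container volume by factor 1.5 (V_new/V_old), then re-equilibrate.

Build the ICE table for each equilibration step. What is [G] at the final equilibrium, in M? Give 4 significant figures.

[G]_eq = 0.1983 M

Q₀ = 4.5847e-04 vs Keq = 4.8750e+05 ⇒ Q<K, forward
Step 1:
                   A          M          G
  Initial      7.618     0.6927    0.06737
  Change     -0.6915    -0.6915     0.2305
  Equil        6.927   0.001225     0.2979
  solve Keq expr → x = 0.2305; check Q = 4.8750e+05
Then change container volume by factor 1.5 (V_new/V_old).
Step 2:
                   A          M          G
  Initial      4.618 8.1672e-04     0.1986
  Change  7.8761e-04 7.8761e-04 -2.6254e-04
  Equil        4.618   0.001604     0.1983
  solve Keq expr → x = -2.6254e-04; check Q = 4.8750e+05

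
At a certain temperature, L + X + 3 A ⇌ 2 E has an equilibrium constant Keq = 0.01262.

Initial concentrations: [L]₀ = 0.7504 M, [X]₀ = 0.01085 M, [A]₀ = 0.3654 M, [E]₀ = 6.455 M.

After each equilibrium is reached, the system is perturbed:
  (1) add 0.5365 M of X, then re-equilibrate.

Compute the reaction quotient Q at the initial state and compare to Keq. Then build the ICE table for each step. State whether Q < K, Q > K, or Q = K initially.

Q₀ = 1.0490e+05 vs Keq = 0.01262 ⇒ Q>K, reverse
Step 1:
                  L         X         A         E
  Initial    0.7504   0.01085    0.3654     6.455
  Change       1.72      1.72     5.159    -3.439
  Equil        2.47      1.73     5.524     3.016
  solve Keq expr → x = -1.72; check Q = 0.01262
Then add 0.5365 M of X.
Step 2:
                  L         X         A         E
  Initial      2.47     2.267     5.524     3.016
  Change   -0.07076  -0.07076   -0.2123    0.1415
  Equil       2.399     2.196     5.312     3.157
  solve Keq expr → x = 0.07076; check Q = 0.01262

Q₀ = 1.0490e+05; Q > K (proceeds reverse)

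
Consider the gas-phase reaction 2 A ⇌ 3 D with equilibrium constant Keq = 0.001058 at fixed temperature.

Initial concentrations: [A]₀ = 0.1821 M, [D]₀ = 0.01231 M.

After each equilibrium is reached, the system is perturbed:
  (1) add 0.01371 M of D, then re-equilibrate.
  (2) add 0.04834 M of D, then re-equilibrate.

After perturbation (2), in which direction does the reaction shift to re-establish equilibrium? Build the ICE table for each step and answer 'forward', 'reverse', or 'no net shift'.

Direction: reverse

Q₀ = 5.6254e-05 vs Keq = 0.001058 ⇒ Q<K, forward
Step 1:
                   A          D
  I           0.1821    0.01231
  C          -0.0126     0.0189
  E           0.1695    0.03121
  solve Keq expr → x = 0.0063; check Q = 0.001058
Then add 0.01371 M of D.
Step 2:
                   A          D
  I           0.1695    0.04492
  C         0.008454   -0.01268
  E            0.178    0.03224
  solve Keq expr → x = -0.004227; check Q = 0.001058
Then add 0.04834 M of D.
Step 3:
                   A          D
  I            0.178    0.08058
  C          0.02988   -0.04483
  E           0.2078    0.03575
  solve Keq expr → x = -0.01494; check Q = 0.001058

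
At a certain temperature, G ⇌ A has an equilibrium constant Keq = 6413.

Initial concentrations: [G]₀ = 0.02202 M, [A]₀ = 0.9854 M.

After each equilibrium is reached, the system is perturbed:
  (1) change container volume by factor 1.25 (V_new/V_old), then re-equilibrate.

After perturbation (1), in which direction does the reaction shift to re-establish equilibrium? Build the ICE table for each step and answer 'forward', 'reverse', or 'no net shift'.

Direction: no net shift

Q₀ = 44.75 vs Keq = 6413 ⇒ Q<K, forward
Step 1:
                   G          A
  init       0.02202     0.9854
  Δ         -0.02186    0.02186
  eq      1.5707e-04      1.007
  solve Keq expr → x = 0.02186; check Q = 6413
Then change container volume by factor 1.25 (V_new/V_old).
Step 2:
                   G          A
  init    1.2565e-04     0.8058
  Δ                0          0
  eq      1.2565e-04     0.8058
  solve Keq expr → x = 0; check Q = 6413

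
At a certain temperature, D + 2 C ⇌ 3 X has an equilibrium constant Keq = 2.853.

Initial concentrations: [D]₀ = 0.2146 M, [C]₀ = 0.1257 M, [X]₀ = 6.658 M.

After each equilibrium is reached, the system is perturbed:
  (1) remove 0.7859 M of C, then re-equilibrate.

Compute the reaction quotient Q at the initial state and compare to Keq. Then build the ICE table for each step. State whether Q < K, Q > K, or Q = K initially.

Q₀ = 8.7042e+04 vs Keq = 2.853 ⇒ Q>K, reverse
Step 1:
                  D         C         X
  init       0.2146    0.1257     6.658
  Δ            1.22      2.44     -3.66
  eq          1.435     2.566     2.998
  solve Keq expr → x = -1.22; check Q = 2.853
Then remove 0.7859 M of C.
Step 2:
                  D         C         X
  init        1.435      1.78     2.998
  Δ          0.1224    0.2448   -0.3671
  eq          1.557     2.025     2.631
  solve Keq expr → x = -0.1224; check Q = 2.853

Q₀ = 8.7042e+04; Q > K (proceeds reverse)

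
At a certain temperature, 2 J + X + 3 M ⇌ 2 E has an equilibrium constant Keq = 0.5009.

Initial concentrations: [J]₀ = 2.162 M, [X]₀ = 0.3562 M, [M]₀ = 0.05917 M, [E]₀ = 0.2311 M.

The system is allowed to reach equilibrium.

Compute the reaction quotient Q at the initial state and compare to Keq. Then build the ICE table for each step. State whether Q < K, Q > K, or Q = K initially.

Q₀ = 154.8; Q > K (proceeds reverse)

Q₀ = 154.8 vs Keq = 0.5009 ⇒ Q>K, reverse
Step 1:
                   J          X          M          E
  init         2.162     0.3562    0.05917     0.2311
  Δ           0.1152    0.05762     0.1728    -0.1152
  eq           2.277     0.4138      0.232     0.1159
  solve Keq expr → x = -0.05762; check Q = 0.5009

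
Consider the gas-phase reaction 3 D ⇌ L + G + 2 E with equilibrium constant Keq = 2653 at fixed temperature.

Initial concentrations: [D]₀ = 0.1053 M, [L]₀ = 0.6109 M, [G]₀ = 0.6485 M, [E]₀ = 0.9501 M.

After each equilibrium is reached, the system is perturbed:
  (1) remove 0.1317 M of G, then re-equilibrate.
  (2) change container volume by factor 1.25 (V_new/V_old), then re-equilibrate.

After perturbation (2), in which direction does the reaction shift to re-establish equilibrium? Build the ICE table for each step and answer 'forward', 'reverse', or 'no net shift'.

Direction: forward

Q₀ = 306.3 vs Keq = 2653 ⇒ Q<K, forward
Step 1:
                  D         L         G         E
  I          0.1053    0.6109    0.6485    0.9501
  C        -0.05183   0.01728   0.01728   0.03456
  E         0.05347    0.6282    0.6658    0.9847
  solve Keq expr → x = 0.01728; check Q = 2653
Then remove 0.1317 M of G.
Step 2:
                  D         L         G         E
  I         0.05347    0.6282    0.5341    0.9847
  C       -0.003636  0.001212  0.001212  0.002424
  E         0.04983    0.6294    0.5353    0.9871
  solve Keq expr → x = 0.001212; check Q = 2653
Then change container volume by factor 1.25 (V_new/V_old).
Step 3:
                  D         L         G         E
  I         0.03986    0.5035    0.4282    0.7897
  C       -0.002751 9.1711e-04 9.1711e-04  0.001834
  E         0.03711    0.5044    0.4291    0.7915
  solve Keq expr → x = 9.1711e-04; check Q = 2653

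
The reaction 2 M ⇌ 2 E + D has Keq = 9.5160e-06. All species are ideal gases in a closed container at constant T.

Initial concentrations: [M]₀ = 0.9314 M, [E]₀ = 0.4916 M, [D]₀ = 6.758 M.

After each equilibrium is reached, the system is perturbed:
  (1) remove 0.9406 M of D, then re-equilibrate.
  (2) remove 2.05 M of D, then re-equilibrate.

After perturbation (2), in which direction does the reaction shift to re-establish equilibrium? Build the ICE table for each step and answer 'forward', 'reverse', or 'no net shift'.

Direction: forward

Q₀ = 1.883 vs Keq = 9.5160e-06 ⇒ Q>K, reverse
Step 1:
                   M          E          D
  I           0.9314     0.4916      6.758
  C           0.4899    -0.4899    -0.2449
  E            1.421   0.001718      6.513
  solve Keq expr → x = -0.2449; check Q = 9.5160e-06
Then remove 0.9406 M of D.
Step 2:
                   M          E          D
  I            1.421   0.001718      5.572
  C       -1.3915e-04 1.3915e-04 6.9574e-05
  E            1.421   0.001857      5.573
  solve Keq expr → x = 6.9574e-05; check Q = 9.5160e-06
Then remove 2.05 M of D.
Step 3:
                   M          E          D
  I            1.421   0.001857      3.523
  C       -4.7783e-04 4.7783e-04 2.3892e-04
  E            1.421   0.002335      3.523
  solve Keq expr → x = 2.3892e-04; check Q = 9.5160e-06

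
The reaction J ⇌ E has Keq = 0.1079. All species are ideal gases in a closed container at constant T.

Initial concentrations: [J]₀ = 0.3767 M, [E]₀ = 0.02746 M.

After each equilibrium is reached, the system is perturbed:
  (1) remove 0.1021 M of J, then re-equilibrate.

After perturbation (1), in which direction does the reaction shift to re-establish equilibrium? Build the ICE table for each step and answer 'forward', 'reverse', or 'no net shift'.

Direction: reverse

Q₀ = 0.0729 vs Keq = 0.1079 ⇒ Q<K, forward
Step 1:
                    J           E
  Initial      0.3767     0.02746
  Change      -0.0119      0.0119
  Equil        0.3648     0.03936
  solve Keq expr → x = 0.0119; check Q = 0.1079
Then remove 0.1021 M of J.
Step 2:
                    J           E
  Initial      0.2627     0.03936
  Change     0.009944   -0.009944
  Equil        0.2726     0.02942
  solve Keq expr → x = -0.009944; check Q = 0.1079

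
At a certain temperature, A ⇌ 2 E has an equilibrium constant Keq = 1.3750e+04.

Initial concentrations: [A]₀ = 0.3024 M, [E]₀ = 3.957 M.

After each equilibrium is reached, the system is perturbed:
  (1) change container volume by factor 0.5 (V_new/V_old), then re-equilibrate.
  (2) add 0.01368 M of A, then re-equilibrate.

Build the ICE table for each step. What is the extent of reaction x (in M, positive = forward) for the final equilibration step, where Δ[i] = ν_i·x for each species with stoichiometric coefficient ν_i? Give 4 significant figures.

x = 0.01364 M

Q₀ = 51.78 vs Keq = 1.3750e+04 ⇒ Q<K, forward
Step 1:
                   A          E
  init        0.3024      3.957
  Δ          -0.3009     0.6018
  eq        0.001511      4.559
  solve Keq expr → x = 0.3009; check Q = 1.3750e+04
Then change container volume by factor 0.5 (V_new/V_old).
Step 2:
                   A          E
  init      0.003023      9.118
  Δ         0.003015   -0.00603
  eq        0.006038      9.112
  solve Keq expr → x = -0.003015; check Q = 1.3750e+04
Then add 0.01368 M of A.
Step 3:
                   A          E
  init       0.01972      9.112
  Δ         -0.01364    0.02729
  eq        0.006074      9.139
  solve Keq expr → x = 0.01364; check Q = 1.3750e+04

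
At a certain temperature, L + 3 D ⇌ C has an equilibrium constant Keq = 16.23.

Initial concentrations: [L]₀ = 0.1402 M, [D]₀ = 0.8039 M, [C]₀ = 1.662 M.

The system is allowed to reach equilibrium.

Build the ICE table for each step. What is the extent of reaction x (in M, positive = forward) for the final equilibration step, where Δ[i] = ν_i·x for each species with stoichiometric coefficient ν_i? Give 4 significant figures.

x = -0.0188 M

Q₀ = 22.82 vs Keq = 16.23 ⇒ Q>K, reverse
Step 1:
                  L         D         C
  Initial    0.1402    0.8039     1.662
  Change     0.0188   0.05641   -0.0188
  Equil       0.159    0.8603     1.643
  solve Keq expr → x = -0.0188; check Q = 16.23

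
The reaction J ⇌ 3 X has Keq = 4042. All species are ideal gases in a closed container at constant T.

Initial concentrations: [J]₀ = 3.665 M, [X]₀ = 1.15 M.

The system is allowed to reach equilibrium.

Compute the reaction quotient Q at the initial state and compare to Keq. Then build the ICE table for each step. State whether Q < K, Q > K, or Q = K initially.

Q₀ = 0.415; Q < K (proceeds forward)

Q₀ = 0.415 vs Keq = 4042 ⇒ Q<K, forward
Step 1:
                  J         X
  init        3.665      1.15
  Δ          -3.324     9.973
  eq         0.3405     11.12
  solve Keq expr → x = 3.324; check Q = 4042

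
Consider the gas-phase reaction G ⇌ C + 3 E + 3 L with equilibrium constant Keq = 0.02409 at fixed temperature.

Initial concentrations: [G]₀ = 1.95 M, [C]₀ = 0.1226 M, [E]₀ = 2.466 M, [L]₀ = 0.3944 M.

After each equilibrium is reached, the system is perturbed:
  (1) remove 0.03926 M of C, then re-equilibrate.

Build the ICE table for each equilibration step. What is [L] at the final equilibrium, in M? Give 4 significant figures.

Q₀ = 0.05784 vs Keq = 0.02409 ⇒ Q>K, reverse
Step 1:
                  G         C         E         L
  init         1.95    0.1226     2.466    0.3944
  Δ         0.02287  -0.02287   -0.0686   -0.0686
  eq          1.973   0.09973     2.397    0.3258
  solve Keq expr → x = -0.02287; check Q = 0.02409
Then remove 0.03926 M of C.
Step 2:
                  G         C         E         L
  init        1.973   0.06047     2.397    0.3258
  Δ        -0.01093   0.01093    0.0328    0.0328
  eq          1.962   0.07141      2.43    0.3586
  solve Keq expr → x = 0.01093; check Q = 0.02409

[L]_eq = 0.3586 M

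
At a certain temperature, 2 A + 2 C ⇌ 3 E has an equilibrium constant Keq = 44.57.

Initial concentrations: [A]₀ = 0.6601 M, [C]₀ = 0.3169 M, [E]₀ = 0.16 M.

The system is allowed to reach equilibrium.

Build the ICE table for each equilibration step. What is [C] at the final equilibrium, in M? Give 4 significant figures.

Q₀ = 0.0936 vs Keq = 44.57 ⇒ Q<K, forward
Step 1:
                    A           C           E
  Initial      0.6601      0.3169        0.16
  Change      -0.2088     -0.2088      0.3133
  Equil        0.4513      0.1081      0.4733
  solve Keq expr → x = 0.1044; check Q = 44.57

[C]_eq = 0.1081 M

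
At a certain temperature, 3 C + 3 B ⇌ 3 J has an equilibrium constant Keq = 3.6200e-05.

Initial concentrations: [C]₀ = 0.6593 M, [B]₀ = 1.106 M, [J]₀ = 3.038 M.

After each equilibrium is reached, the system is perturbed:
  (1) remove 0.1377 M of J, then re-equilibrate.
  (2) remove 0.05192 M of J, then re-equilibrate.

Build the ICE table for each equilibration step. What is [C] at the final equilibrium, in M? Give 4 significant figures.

[C]_eq = 3.136 M

Q₀ = 72.32 vs Keq = 3.6200e-05 ⇒ Q>K, reverse
Step 1:
                    C           B           J
  I            0.6593       1.106       3.038
  C             2.631       2.631      -2.631
  E             3.291       3.737      0.4068
  solve Keq expr → x = -0.8771; check Q = 3.6200e-05
Then remove 0.1377 M of J.
Step 2:
                    C           B           J
  I             3.291       3.737      0.2691
  C           -0.1121     -0.1121      0.1121
  E             3.178       3.625      0.3812
  solve Keq expr → x = 0.03735; check Q = 3.6200e-05
Then remove 0.05192 M of J.
Step 3:
                    C           B           J
  I             3.178       3.625      0.3292
  C          -0.04243    -0.04243     0.04243
  E             3.136       3.583      0.3717
  solve Keq expr → x = 0.01414; check Q = 3.6200e-05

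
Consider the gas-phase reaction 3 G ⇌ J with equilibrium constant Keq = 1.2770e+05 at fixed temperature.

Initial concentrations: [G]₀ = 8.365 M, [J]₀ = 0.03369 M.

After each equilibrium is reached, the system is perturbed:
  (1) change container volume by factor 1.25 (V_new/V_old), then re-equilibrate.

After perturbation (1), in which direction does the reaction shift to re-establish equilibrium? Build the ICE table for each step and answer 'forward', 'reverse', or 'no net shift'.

Q₀ = 5.7558e-05 vs Keq = 1.2770e+05 ⇒ Q<K, forward
Step 1:
                    G           J
  I             8.365     0.03369
  C            -8.337       2.779
  E           0.02803       2.813
  solve Keq expr → x = 2.779; check Q = 1.2770e+05
Then change container volume by factor 1.25 (V_new/V_old).
Step 2:
                    G           J
  I           0.02243        2.25
  C          0.003592   -0.001197
  E           0.02602       2.249
  solve Keq expr → x = -0.001197; check Q = 1.2770e+05

Direction: reverse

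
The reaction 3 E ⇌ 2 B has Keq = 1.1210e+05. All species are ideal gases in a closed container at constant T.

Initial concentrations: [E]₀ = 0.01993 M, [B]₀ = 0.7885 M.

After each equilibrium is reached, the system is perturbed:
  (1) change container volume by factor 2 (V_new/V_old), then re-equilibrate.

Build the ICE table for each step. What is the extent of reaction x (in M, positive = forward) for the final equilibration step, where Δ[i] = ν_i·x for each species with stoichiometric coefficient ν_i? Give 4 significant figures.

Q₀ = 7.8538e+04 vs Keq = 1.1210e+05 ⇒ Q<K, forward
Step 1:
                  E         B
  init      0.01993    0.7885
  Δ       -0.002207  0.001471
  eq        0.01772      0.79
  solve Keq expr → x = 7.3564e-04; check Q = 1.1210e+05
Then change container volume by factor 2 (V_new/V_old).
Step 2:
                  E         B
  init     0.008862     0.395
  Δ        0.002275 -0.001516
  eq        0.01114    0.3935
  solve Keq expr → x = -7.5823e-04; check Q = 1.1210e+05

x = -7.5823e-04 M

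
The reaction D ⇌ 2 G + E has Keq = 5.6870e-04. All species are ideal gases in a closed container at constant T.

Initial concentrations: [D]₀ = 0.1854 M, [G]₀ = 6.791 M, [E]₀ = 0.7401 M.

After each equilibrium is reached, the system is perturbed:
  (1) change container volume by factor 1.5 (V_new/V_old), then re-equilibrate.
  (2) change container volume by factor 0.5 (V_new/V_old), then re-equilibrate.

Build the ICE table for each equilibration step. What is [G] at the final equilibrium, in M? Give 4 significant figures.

Q₀ = 184.1 vs Keq = 5.6870e-04 ⇒ Q>K, reverse
Step 1:
                    D           G           E
  Initial      0.1854       6.791      0.7401
  Change       0.7401       -1.48     -0.7401
  Equil        0.9255       5.311  1.8661e-05
  solve Keq expr → x = -0.7401; check Q = 5.6870e-04
Then change container volume by factor 1.5 (V_new/V_old).
Step 2:
                    D           G           E
  Initial       0.617       3.541  1.2440e-05
  Change  -1.5549e-05  3.1099e-05  1.5549e-05
  Equil         0.617       3.541  2.7990e-05
  solve Keq expr → x = 1.5549e-05; check Q = 5.6870e-04
Then change container volume by factor 0.5 (V_new/V_old).
Step 3:
                    D           G           E
  Initial       1.234       7.081  5.5979e-05
  Change   4.1984e-05 -8.3967e-05 -4.1984e-05
  Equil         1.234       7.081  1.3996e-05
  solve Keq expr → x = -4.1984e-05; check Q = 5.6870e-04

[G]_eq = 7.081 M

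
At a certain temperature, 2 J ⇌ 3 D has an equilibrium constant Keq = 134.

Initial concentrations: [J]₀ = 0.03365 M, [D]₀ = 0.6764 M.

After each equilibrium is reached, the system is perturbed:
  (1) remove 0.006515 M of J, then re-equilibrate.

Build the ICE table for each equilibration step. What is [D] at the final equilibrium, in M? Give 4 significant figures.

[D]_eq = 0.6493 M

Q₀ = 273.3 vs Keq = 134 ⇒ Q>K, reverse
Step 1:
                  J         D
  init      0.03365    0.6764
  Δ         0.01243  -0.01865
  eq        0.04608    0.6578
  solve Keq expr → x = -0.006216; check Q = 134
Then remove 0.006515 M of J.
Step 2:
                  J         D
  init      0.03957    0.6578
  Δ         0.00563 -0.008445
  eq         0.0452    0.6493
  solve Keq expr → x = -0.002815; check Q = 134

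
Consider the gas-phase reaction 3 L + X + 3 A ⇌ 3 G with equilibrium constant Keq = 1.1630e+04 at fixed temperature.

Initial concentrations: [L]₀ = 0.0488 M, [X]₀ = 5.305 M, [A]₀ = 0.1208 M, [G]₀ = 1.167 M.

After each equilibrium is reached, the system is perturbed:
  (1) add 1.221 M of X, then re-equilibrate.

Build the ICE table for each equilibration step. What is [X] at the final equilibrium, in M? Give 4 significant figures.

Q₀ = 1.4624e+06 vs Keq = 1.1630e+04 ⇒ Q>K, reverse
Step 1:
                   L          X          A          G
  Initial     0.0488      5.305     0.1208      1.167
  Change     0.08445    0.02815    0.08445   -0.08445
  Equil       0.1332      5.333     0.2052      1.083
  solve Keq expr → x = -0.02815; check Q = 1.1630e+04
Then add 1.221 M of X.
Step 2:
                   L          X          A          G
  Initial     0.1332      6.554     0.2052      1.083
  Change   -0.005081  -0.001694  -0.005081   0.005081
  Equil       0.1282      6.552     0.2002      1.088
  solve Keq expr → x = 0.001694; check Q = 1.1630e+04

[X]_eq = 6.552 M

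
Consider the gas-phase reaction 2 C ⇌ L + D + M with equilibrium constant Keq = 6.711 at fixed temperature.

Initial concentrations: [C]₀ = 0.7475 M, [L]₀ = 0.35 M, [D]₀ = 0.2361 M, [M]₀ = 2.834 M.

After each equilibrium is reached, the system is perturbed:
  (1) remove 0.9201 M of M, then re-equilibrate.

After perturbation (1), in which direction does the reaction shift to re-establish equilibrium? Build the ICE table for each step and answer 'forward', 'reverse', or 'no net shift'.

Direction: forward

Q₀ = 0.4191 vs Keq = 6.711 ⇒ Q<K, forward
Step 1:
                    C           L           D           M
  init         0.7475        0.35      0.2361       2.834
  Δ           -0.4133      0.2067      0.2067      0.2067
  eq           0.3342      0.5567      0.4428       3.041
  solve Keq expr → x = 0.2067; check Q = 6.711
Then remove 0.9201 M of M.
Step 2:
                    C           L           D           M
  init         0.3342      0.5567      0.4428       2.121
  Δ          -0.04184     0.02092     0.02092     0.02092
  eq           0.2923      0.5776      0.4637       2.141
  solve Keq expr → x = 0.02092; check Q = 6.711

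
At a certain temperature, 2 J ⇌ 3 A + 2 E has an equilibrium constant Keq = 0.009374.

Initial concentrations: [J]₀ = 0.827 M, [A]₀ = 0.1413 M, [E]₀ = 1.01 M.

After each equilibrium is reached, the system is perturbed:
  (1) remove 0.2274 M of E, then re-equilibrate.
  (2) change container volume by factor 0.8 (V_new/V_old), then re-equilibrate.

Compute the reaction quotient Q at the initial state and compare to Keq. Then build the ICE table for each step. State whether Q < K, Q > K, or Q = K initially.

Q₀ = 0.004208 vs Keq = 0.009374 ⇒ Q<K, forward
Step 1:
                  J         A         E
  Initial     0.827    0.1413      1.01
  Change   -0.02448   0.03672   0.02448
  Equil      0.8025     0.178     1.034
  solve Keq expr → x = 0.01224; check Q = 0.009374
Then remove 0.2274 M of E.
Step 2:
                  J         A         E
  Initial    0.8025     0.178    0.8071
  Change   -0.01738   0.02607   0.01738
  Equil      0.7851    0.2041    0.8245
  solve Keq expr → x = 0.008691; check Q = 0.009374
Then change container volume by factor 0.8 (V_new/V_old).
Step 3:
                  J         A         E
  Initial    0.9814    0.2551     1.031
  Change    0.02873   -0.0431  -0.02873
  Equil        1.01     0.212     1.002
  solve Keq expr → x = -0.01437; check Q = 0.009374

Q₀ = 0.004208; Q < K (proceeds forward)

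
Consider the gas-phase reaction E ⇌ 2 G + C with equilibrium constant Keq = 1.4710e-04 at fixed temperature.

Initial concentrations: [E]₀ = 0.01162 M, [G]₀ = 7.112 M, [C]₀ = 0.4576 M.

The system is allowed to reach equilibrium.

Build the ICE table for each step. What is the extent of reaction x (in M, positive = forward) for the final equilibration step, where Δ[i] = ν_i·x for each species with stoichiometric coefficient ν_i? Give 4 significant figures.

Q₀ = 1992 vs Keq = 1.4710e-04 ⇒ Q>K, reverse
Step 1:
                    E           G           C
  init        0.01162       7.112      0.4576
  Δ            0.4576     -0.9152     -0.4576
  eq           0.4692       6.197  1.7974e-06
  solve Keq expr → x = -0.4576; check Q = 1.4710e-04

x = -0.4576 M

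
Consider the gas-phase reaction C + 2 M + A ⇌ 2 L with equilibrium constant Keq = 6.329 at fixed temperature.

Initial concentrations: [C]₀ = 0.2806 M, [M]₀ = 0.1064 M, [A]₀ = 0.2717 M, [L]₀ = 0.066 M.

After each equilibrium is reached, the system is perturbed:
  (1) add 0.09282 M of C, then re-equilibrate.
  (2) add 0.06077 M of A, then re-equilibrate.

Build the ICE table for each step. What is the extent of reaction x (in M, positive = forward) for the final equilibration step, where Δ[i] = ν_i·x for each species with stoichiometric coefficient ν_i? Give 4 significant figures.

x = 0.002064 M

Q₀ = 5.047 vs Keq = 6.329 ⇒ Q<K, forward
Step 1:
                   C          M          A          L
  Initial     0.2806     0.1064     0.2717      0.066
  Change   -0.002169  -0.004338  -0.002169   0.004338
  Equil       0.2784     0.1021     0.2695    0.07034
  solve Keq expr → x = 0.002169; check Q = 6.329
Then add 0.09282 M of C.
Step 2:
                   C          M          A          L
  Initial     0.3713     0.1021     0.2695    0.07034
  Change   -0.002836  -0.005672  -0.002836   0.005672
  Equil       0.3684    0.09639     0.2667    0.07601
  solve Keq expr → x = 0.002836; check Q = 6.329
Then add 0.06077 M of A.
Step 3:
                   C          M          A          L
  Initial     0.3684    0.09639     0.3275    0.07601
  Change   -0.002064  -0.004128  -0.002064   0.004128
  Equil       0.3664    0.09226     0.3254    0.08014
  solve Keq expr → x = 0.002064; check Q = 6.329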